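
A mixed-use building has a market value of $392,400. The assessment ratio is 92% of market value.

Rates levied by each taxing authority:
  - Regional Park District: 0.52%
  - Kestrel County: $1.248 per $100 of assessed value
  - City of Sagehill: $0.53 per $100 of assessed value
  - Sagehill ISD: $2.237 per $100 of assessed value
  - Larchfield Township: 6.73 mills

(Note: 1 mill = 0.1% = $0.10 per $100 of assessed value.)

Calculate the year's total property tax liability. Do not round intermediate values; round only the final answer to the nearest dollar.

Assessed value = $392,400 × 0.92 = $361,008
Regional Park District: $361,008 × 0.0052 = $1,877.2416
Kestrel County: $361,008 × 0.01248 = $4,505.37984
City of Sagehill: $361,008 × 0.0053 = $1,913.3424
Sagehill ISD: $361,008 × 0.02237 = $8,075.74896
Larchfield Township: $361,008 × 0.00673 = $2,429.58384
Total = $18,801.29664

$18,801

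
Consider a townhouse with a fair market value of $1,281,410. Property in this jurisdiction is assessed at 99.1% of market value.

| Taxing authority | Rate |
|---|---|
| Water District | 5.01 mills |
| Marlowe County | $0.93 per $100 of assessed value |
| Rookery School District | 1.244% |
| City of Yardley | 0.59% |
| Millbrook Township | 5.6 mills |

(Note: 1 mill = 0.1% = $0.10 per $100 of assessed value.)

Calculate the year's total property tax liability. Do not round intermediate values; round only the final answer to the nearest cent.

$48,572.81

Assessed value = $1,281,410 × 0.991 = $1,269,877.31
Water District: $1,269,877.31 × 0.00501 = $6,362.0853231
Marlowe County: $1,269,877.31 × 0.0093 = $11,809.858983
Rookery School District: $1,269,877.31 × 0.01244 = $15,797.2737364
City of Yardley: $1,269,877.31 × 0.0059 = $7,492.276129
Millbrook Township: $1,269,877.31 × 0.0056 = $7,111.312936
Total = $48,572.8071075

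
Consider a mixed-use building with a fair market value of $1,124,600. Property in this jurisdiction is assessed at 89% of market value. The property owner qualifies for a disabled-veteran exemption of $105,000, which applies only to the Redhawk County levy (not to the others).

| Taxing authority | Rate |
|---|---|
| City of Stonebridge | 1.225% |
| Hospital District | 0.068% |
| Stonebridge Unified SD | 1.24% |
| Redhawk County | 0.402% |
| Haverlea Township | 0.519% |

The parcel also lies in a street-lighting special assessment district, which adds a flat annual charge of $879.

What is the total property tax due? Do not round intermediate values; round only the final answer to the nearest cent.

Assessed value = $1,124,600 × 0.89 = $1,000,894
City of Stonebridge: $1,000,894 × 0.01225 = $12,260.9515
Hospital District: $1,000,894 × 0.00068 = $680.60792
Stonebridge Unified SD: $1,000,894 × 0.0124 = $12,411.0856
Redhawk County: ($1,000,894 − $105,000) × 0.00402 = $895,894 × 0.00402 = $3,601.49388
Haverlea Township: $1,000,894 × 0.00519 = $5,194.63986
Levies subtotal = $34,148.77876
Total = $34,148.77876 + $879 = $35,027.77876

$35,027.78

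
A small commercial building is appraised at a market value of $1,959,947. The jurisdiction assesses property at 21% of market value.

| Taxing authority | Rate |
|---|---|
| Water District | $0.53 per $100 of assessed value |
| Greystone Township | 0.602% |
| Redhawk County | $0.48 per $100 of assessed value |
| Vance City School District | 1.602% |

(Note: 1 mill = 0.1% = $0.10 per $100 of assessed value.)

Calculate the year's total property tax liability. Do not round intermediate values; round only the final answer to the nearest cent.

Assessed value = $1,959,947 × 0.21 = $411,588.87
Water District: $411,588.87 × 0.0053 = $2,181.421011
Greystone Township: $411,588.87 × 0.00602 = $2,477.7649974
Redhawk County: $411,588.87 × 0.0048 = $1,975.626576
Vance City School District: $411,588.87 × 0.01602 = $6,593.6536974
Total = $13,228.4662818

$13,228.47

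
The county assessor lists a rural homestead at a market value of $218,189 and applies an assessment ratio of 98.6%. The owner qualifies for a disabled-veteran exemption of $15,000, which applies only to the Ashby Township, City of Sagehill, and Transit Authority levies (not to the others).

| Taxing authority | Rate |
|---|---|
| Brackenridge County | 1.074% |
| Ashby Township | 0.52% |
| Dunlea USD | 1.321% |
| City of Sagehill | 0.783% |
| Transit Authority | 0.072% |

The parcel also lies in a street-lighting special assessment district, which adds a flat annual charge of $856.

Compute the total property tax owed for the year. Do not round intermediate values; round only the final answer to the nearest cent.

$8,760.32

Assessed value = $218,189 × 0.986 = $215,134.354
Brackenridge County: $215,134.354 × 0.01074 = $2,310.54296196
Ashby Township: ($215,134.354 − $15,000) × 0.0052 = $200,134.354 × 0.0052 = $1,040.6986408
Dunlea USD: $215,134.354 × 0.01321 = $2,841.92481634
City of Sagehill: ($215,134.354 − $15,000) × 0.00783 = $200,134.354 × 0.00783 = $1,567.05199182
Transit Authority: ($215,134.354 − $15,000) × 0.00072 = $200,134.354 × 0.00072 = $144.09673488
Levies subtotal = $7,904.3151458
Total = $7,904.3151458 + $856 = $8,760.3151458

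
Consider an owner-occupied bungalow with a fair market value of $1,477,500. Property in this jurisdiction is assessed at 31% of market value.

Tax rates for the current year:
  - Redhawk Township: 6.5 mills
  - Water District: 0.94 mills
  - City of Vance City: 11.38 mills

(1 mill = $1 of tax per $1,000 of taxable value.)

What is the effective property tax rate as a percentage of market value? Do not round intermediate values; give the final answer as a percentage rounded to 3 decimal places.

0.583%

Assessed value = $1,477,500 × 0.31 = $458,025
Redhawk Township: $458,025 × 0.0065 = $2,977.1625
Water District: $458,025 × 0.00094 = $430.5435
City of Vance City: $458,025 × 0.01138 = $5,212.3245
Total tax = $8,620.0305
Effective rate = $8,620.0305 ÷ $1,477,500 = 0.583% of market value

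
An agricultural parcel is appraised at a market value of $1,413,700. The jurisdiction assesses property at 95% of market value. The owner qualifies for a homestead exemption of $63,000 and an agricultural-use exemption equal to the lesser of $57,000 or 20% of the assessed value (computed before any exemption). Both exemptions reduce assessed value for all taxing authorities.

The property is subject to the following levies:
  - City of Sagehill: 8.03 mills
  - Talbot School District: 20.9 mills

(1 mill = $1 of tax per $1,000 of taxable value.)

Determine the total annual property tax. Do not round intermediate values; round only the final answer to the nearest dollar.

$35,382

Assessed value = $1,413,700 × 0.95 = $1,343,015
Agricultural-use exemption = min($57,000, 20% × $1,343,015) = min($57,000, $268,603) = $57,000 (dollar cap binds)
Taxable value = $1,343,015 − $63,000 − $57,000 = $1,223,015
City of Sagehill: $1,223,015 × 0.00803 = $9,820.81045
Talbot School District: $1,223,015 × 0.0209 = $25,561.0135
Total = $35,381.82395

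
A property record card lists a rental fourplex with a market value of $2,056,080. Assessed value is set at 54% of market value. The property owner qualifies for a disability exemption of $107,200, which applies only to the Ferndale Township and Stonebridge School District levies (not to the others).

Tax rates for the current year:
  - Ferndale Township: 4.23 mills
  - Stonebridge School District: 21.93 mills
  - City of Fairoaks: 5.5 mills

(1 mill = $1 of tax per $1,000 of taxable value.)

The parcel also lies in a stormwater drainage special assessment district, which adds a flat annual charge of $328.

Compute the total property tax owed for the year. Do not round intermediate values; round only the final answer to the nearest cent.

$32,675.21

Assessed value = $2,056,080 × 0.54 = $1,110,283.2
Ferndale Township: ($1,110,283.2 − $107,200) × 0.00423 = $1,003,083.2 × 0.00423 = $4,243.041936
Stonebridge School District: ($1,110,283.2 − $107,200) × 0.02193 = $1,003,083.2 × 0.02193 = $21,997.614576
City of Fairoaks: $1,110,283.2 × 0.0055 = $6,106.5576
Levies subtotal = $32,347.214112
Total = $32,347.214112 + $328 = $32,675.214112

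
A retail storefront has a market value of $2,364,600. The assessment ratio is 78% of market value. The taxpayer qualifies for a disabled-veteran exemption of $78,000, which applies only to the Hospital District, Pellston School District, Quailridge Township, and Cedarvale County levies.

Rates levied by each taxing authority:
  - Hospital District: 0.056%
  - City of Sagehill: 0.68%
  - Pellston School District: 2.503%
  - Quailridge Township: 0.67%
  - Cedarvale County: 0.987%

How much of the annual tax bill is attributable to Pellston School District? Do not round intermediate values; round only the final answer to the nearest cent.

$44,212.69

Assessed value = $2,364,600 × 0.78 = $1,844,388
Pellston School District taxable value = $1,844,388 − $78,000 = $1,766,388
Pellston School District levy = $1,766,388 × 0.02503 = $44,212.69164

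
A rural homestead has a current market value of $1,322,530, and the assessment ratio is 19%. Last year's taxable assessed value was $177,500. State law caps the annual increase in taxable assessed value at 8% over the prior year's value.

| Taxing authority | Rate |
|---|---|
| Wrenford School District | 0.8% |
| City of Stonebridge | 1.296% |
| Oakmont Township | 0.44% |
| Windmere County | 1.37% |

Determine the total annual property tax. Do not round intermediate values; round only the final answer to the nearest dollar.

Uncapped assessed value = $1,322,530 × 0.19 = $251,280.7
Cap limit = $177,500 × 1.08 = $191,700
Taxable assessed value = min($251,280.7, $191,700) = $191,700 (cap binds)
Wrenford School District: $191,700 × 0.008 = $1,533.6
City of Stonebridge: $191,700 × 0.01296 = $2,484.432
Oakmont Township: $191,700 × 0.0044 = $843.48
Windmere County: $191,700 × 0.0137 = $2,626.29
Total = $7,487.802

$7,488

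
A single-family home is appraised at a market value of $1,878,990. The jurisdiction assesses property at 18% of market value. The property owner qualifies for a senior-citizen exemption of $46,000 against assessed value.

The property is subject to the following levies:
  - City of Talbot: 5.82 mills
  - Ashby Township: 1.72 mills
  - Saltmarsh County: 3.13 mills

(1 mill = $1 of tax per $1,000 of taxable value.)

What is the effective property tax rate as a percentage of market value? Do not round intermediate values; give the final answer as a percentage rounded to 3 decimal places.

Assessed value = $1,878,990 × 0.18 = $338,218.2
Taxable value = $338,218.2 − $46,000 = $292,218.2
City of Talbot: $292,218.2 × 0.00582 = $1,700.709924
Ashby Township: $292,218.2 × 0.00172 = $502.615304
Saltmarsh County: $292,218.2 × 0.00313 = $914.642966
Total tax = $3,117.968194
Effective rate = $3,117.968194 ÷ $1,878,990 = 0.166% of market value

0.166%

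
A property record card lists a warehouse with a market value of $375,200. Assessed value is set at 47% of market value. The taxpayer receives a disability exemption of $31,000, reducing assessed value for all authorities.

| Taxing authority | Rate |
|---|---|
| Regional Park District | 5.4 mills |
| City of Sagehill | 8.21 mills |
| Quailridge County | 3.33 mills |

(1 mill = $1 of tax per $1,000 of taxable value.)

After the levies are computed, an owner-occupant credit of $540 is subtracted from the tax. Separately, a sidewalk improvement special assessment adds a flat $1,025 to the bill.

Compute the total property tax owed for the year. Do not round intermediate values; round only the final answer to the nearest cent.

Assessed value = $375,200 × 0.47 = $176,344
Taxable value = $176,344 − $31,000 = $145,344
Regional Park District: $145,344 × 0.0054 = $784.8576
City of Sagehill: $145,344 × 0.00821 = $1,193.27424
Quailridge County: $145,344 × 0.00333 = $483.99552
Levies subtotal = $2,462.12736
After credit = $2,462.12736 − $540 = $1,922.12736
Total = $1,922.12736 + $1,025 = $2,947.12736

$2,947.13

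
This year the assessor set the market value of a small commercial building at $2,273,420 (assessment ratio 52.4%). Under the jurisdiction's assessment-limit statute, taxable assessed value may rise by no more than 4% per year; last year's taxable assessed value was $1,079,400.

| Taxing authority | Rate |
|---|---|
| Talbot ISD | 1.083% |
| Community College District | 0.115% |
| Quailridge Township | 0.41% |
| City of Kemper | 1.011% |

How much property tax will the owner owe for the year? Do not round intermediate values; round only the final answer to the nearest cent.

$29,400.27

Uncapped assessed value = $2,273,420 × 0.524 = $1,191,272.08
Cap limit = $1,079,400 × 1.04 = $1,122,576
Taxable assessed value = min($1,191,272.08, $1,122,576) = $1,122,576 (cap binds)
Talbot ISD: $1,122,576 × 0.01083 = $12,157.49808
Community College District: $1,122,576 × 0.00115 = $1,290.9624
Quailridge Township: $1,122,576 × 0.0041 = $4,602.5616
City of Kemper: $1,122,576 × 0.01011 = $11,349.24336
Total = $29,400.26544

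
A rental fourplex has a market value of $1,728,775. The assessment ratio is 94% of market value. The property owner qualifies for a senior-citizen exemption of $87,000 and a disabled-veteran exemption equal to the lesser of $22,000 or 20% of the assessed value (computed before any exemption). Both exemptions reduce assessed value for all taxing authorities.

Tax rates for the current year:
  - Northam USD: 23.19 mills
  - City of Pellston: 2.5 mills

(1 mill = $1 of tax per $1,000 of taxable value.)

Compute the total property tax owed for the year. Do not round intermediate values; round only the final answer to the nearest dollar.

$38,947

Assessed value = $1,728,775 × 0.94 = $1,625,048.5
Disabled-veteran exemption = min($22,000, 20% × $1,625,048.5) = min($22,000, $325,009.7) = $22,000 (dollar cap binds)
Taxable value = $1,625,048.5 − $87,000 − $22,000 = $1,516,048.5
Northam USD: $1,516,048.5 × 0.02319 = $35,157.164715
City of Pellston: $1,516,048.5 × 0.0025 = $3,790.12125
Total = $38,947.285965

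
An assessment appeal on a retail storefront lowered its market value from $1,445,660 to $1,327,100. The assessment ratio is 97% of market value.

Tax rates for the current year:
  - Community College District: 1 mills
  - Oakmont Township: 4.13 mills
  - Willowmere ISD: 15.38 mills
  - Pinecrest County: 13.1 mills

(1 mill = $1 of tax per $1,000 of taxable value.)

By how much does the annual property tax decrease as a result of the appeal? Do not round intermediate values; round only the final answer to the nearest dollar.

$3,865

Old assessed value = $1,445,660 × 0.97 = $1,402,290.2
New assessed value = $1,327,100 × 0.97 = $1,287,287
Combined rate = 0.001 + 0.00413 + 0.01538 + 0.0131 = 0.03361
Old tax = $1,402,290.2 × 0.03361 = $47,130.973622
New tax = $1,287,287 × 0.03361 = $43,265.71607
Reduction = $47,130.973622 − $43,265.71607 = $3,865.257552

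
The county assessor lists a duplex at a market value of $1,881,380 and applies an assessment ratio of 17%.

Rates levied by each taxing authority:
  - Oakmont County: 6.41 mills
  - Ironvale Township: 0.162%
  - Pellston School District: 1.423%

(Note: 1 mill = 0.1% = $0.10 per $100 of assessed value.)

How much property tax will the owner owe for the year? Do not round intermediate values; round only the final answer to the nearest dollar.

$7,120

Assessed value = $1,881,380 × 0.17 = $319,834.6
Oakmont County: $319,834.6 × 0.00641 = $2,050.139786
Ironvale Township: $319,834.6 × 0.00162 = $518.132052
Pellston School District: $319,834.6 × 0.01423 = $4,551.246358
Total = $7,119.518196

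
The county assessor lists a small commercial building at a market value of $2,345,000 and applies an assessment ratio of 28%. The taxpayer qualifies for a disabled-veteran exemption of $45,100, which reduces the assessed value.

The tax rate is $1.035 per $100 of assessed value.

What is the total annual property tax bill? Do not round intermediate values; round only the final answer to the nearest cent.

$6,329.03

Assessed value = $2,345,000 × 0.28 = $656,600
Taxable value = $656,600 − $45,100 = $611,500
Tax = $611,500 × 0.01035 = $6,329.025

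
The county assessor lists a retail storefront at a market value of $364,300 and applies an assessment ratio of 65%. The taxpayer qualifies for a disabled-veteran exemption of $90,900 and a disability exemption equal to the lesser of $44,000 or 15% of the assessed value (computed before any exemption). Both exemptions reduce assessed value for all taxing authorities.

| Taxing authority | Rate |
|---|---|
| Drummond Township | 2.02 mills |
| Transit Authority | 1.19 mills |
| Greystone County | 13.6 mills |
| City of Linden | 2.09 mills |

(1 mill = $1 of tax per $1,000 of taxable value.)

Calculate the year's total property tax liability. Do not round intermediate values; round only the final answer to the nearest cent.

$2,086.10

Assessed value = $364,300 × 0.65 = $236,795
Disability exemption = min($44,000, 15% × $236,795) = min($44,000, $35,519.25) = $35,519.25 (percentage binds)
Taxable value = $236,795 − $90,900 − $35,519.25 = $110,375.75
Drummond Township: $110,375.75 × 0.00202 = $222.959015
Transit Authority: $110,375.75 × 0.00119 = $131.3471425
Greystone County: $110,375.75 × 0.0136 = $1,501.1102
City of Linden: $110,375.75 × 0.00209 = $230.6853175
Total = $2,086.101675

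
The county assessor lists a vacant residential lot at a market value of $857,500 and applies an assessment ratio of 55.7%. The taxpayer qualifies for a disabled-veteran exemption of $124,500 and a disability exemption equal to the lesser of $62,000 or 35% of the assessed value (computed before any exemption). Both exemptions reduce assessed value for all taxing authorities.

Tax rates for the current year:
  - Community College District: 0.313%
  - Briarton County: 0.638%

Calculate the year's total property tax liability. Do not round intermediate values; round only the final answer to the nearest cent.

$2,768.62

Assessed value = $857,500 × 0.557 = $477,627.5
Disability exemption = min($62,000, 35% × $477,627.5) = min($62,000, $167,169.625) = $62,000 (dollar cap binds)
Taxable value = $477,627.5 − $124,500 − $62,000 = $291,127.5
Community College District: $291,127.5 × 0.00313 = $911.229075
Briarton County: $291,127.5 × 0.00638 = $1,857.39345
Total = $2,768.622525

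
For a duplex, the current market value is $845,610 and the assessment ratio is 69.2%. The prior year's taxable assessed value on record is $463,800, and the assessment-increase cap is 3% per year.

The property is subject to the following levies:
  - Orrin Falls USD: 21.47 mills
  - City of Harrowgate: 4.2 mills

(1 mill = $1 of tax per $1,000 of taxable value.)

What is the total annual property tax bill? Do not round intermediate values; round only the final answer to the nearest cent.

$12,262.92

Uncapped assessed value = $845,610 × 0.692 = $585,162.12
Cap limit = $463,800 × 1.03 = $477,714
Taxable assessed value = min($585,162.12, $477,714) = $477,714 (cap binds)
Orrin Falls USD: $477,714 × 0.02147 = $10,256.51958
City of Harrowgate: $477,714 × 0.0042 = $2,006.3988
Total = $12,262.91838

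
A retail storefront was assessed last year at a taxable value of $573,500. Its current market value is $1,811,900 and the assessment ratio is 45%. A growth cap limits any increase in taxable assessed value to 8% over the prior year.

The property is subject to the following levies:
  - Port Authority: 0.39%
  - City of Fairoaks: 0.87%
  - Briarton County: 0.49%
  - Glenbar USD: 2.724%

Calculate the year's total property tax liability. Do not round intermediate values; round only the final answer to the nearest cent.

Uncapped assessed value = $1,811,900 × 0.45 = $815,355
Cap limit = $573,500 × 1.08 = $619,380
Taxable assessed value = min($815,355, $619,380) = $619,380 (cap binds)
Port Authority: $619,380 × 0.0039 = $2,415.582
City of Fairoaks: $619,380 × 0.0087 = $5,388.606
Briarton County: $619,380 × 0.0049 = $3,034.962
Glenbar USD: $619,380 × 0.02724 = $16,871.9112
Total = $27,711.0612

$27,711.06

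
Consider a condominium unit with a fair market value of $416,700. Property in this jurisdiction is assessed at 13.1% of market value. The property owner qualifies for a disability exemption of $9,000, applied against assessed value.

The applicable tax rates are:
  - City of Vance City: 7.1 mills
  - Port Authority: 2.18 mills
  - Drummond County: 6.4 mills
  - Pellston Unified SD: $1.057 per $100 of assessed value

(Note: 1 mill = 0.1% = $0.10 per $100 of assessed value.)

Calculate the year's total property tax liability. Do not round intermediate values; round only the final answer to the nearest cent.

Assessed value = $416,700 × 0.131 = $54,587.7
Taxable value = $54,587.7 − $9,000 = $45,587.7
City of Vance City: $45,587.7 × 0.0071 = $323.67267
Port Authority: $45,587.7 × 0.00218 = $99.381186
Drummond County: $45,587.7 × 0.0064 = $291.76128
Pellston Unified SD: $45,587.7 × 0.01057 = $481.861989
Total = $1,196.677125

$1,196.68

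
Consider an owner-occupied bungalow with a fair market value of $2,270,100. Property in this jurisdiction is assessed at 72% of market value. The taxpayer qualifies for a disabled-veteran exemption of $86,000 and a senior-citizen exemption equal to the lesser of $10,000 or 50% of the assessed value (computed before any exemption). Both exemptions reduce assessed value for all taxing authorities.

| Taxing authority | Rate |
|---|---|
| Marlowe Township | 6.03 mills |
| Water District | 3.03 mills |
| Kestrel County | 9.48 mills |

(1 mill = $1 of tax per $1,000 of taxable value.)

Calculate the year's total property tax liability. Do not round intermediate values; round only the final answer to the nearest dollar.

Assessed value = $2,270,100 × 0.72 = $1,634,472
Senior-citizen exemption = min($10,000, 50% × $1,634,472) = min($10,000, $817,236) = $10,000 (dollar cap binds)
Taxable value = $1,634,472 − $86,000 − $10,000 = $1,538,472
Marlowe Township: $1,538,472 × 0.00603 = $9,276.98616
Water District: $1,538,472 × 0.00303 = $4,661.57016
Kestrel County: $1,538,472 × 0.00948 = $14,584.71456
Total = $28,523.27088

$28,523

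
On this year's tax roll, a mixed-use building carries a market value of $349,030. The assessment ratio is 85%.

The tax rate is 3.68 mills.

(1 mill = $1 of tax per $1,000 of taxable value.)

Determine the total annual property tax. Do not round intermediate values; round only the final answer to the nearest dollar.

$1,092

Assessed value = $349,030 × 0.85 = $296,675.5
Tax = $296,675.5 × 0.00368 = $1,091.76584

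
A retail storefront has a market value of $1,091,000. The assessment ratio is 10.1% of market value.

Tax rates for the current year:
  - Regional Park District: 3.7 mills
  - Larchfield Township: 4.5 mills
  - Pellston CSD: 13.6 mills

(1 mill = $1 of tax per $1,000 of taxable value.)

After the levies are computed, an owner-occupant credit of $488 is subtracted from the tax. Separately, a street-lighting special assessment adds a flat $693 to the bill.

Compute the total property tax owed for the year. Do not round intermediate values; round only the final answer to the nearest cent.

Assessed value = $1,091,000 × 0.101 = $110,191
Regional Park District: $110,191 × 0.0037 = $407.7067
Larchfield Township: $110,191 × 0.0045 = $495.8595
Pellston CSD: $110,191 × 0.0136 = $1,498.5976
Levies subtotal = $2,402.1638
After credit = $2,402.1638 − $488 = $1,914.1638
Total = $1,914.1638 + $693 = $2,607.1638

$2,607.16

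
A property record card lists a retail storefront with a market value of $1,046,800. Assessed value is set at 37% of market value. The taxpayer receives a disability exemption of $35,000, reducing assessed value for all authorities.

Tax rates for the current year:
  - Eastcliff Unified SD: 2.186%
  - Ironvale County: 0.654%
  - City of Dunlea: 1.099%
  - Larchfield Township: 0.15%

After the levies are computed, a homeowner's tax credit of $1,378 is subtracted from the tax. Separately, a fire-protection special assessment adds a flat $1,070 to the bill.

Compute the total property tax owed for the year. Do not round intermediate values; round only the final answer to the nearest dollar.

$14,098

Assessed value = $1,046,800 × 0.37 = $387,316
Taxable value = $387,316 − $35,000 = $352,316
Eastcliff Unified SD: $352,316 × 0.02186 = $7,701.62776
Ironvale County: $352,316 × 0.00654 = $2,304.14664
City of Dunlea: $352,316 × 0.01099 = $3,871.95284
Larchfield Township: $352,316 × 0.0015 = $528.474
Levies subtotal = $14,406.20124
After credit = $14,406.20124 − $1,378 = $13,028.20124
Total = $13,028.20124 + $1,070 = $14,098.20124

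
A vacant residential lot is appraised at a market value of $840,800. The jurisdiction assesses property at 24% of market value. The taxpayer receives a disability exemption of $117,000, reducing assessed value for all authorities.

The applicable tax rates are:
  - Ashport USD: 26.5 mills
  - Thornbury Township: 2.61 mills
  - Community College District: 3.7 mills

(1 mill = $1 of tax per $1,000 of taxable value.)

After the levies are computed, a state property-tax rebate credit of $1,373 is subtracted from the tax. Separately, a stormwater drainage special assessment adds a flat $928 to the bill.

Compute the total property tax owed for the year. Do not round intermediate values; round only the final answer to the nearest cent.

$2,337.03

Assessed value = $840,800 × 0.24 = $201,792
Taxable value = $201,792 − $117,000 = $84,792
Ashport USD: $84,792 × 0.0265 = $2,246.988
Thornbury Township: $84,792 × 0.00261 = $221.30712
Community College District: $84,792 × 0.0037 = $313.7304
Levies subtotal = $2,782.02552
After credit = $2,782.02552 − $1,373 = $1,409.02552
Total = $1,409.02552 + $928 = $2,337.02552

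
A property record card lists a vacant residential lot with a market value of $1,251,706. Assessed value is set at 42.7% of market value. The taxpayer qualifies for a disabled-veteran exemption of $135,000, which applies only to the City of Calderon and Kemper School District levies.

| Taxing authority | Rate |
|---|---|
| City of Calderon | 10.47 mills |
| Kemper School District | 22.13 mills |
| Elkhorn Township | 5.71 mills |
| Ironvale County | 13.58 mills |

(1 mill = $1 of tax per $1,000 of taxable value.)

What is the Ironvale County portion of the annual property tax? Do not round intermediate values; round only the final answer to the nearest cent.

$7,258.22

Assessed value = $1,251,706 × 0.427 = $534,478.462
Ironvale County taxable value = $534,478.462 (exemption does not apply)
Ironvale County levy = $534,478.462 × 0.01358 = $7,258.21751396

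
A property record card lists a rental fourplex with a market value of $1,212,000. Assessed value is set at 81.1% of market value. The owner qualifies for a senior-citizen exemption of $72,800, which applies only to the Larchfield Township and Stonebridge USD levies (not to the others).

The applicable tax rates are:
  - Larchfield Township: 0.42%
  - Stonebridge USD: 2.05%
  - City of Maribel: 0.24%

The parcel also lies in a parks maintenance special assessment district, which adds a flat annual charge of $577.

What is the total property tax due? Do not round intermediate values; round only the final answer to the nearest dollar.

Assessed value = $1,212,000 × 0.811 = $982,932
Larchfield Township: ($982,932 − $72,800) × 0.0042 = $910,132 × 0.0042 = $3,822.5544
Stonebridge USD: ($982,932 − $72,800) × 0.0205 = $910,132 × 0.0205 = $18,657.706
City of Maribel: $982,932 × 0.0024 = $2,359.0368
Levies subtotal = $24,839.2972
Total = $24,839.2972 + $577 = $25,416.2972

$25,416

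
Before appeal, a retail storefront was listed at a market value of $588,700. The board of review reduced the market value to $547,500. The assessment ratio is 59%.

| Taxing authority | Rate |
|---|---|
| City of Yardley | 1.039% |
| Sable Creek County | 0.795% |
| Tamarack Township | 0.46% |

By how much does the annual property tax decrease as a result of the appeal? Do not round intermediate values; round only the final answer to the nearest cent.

$557.63

Old assessed value = $588,700 × 0.59 = $347,333
New assessed value = $547,500 × 0.59 = $323,025
Combined rate = 0.01039 + 0.00795 + 0.0046 = 0.02294
Old tax = $347,333 × 0.02294 = $7,967.81902
New tax = $323,025 × 0.02294 = $7,410.1935
Reduction = $7,967.81902 − $7,410.1935 = $557.62552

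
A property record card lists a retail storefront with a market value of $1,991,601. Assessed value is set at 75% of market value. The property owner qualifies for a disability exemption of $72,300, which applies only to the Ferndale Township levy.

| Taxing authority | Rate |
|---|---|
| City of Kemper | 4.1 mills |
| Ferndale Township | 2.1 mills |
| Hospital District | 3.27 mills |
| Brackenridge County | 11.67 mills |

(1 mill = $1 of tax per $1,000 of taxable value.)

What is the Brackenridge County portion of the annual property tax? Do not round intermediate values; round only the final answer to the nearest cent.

Assessed value = $1,991,601 × 0.75 = $1,493,700.75
Brackenridge County taxable value = $1,493,700.75 (exemption does not apply)
Brackenridge County levy = $1,493,700.75 × 0.01167 = $17,431.4877525

$17,431.49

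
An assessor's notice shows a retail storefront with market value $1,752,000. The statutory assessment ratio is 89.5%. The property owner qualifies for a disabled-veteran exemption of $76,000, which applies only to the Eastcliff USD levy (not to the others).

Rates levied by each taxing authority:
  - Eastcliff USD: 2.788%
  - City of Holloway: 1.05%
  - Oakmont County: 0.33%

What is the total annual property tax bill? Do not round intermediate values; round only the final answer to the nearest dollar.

$63,237

Assessed value = $1,752,000 × 0.895 = $1,568,040
Eastcliff USD: ($1,568,040 − $76,000) × 0.02788 = $1,492,040 × 0.02788 = $41,598.0752
City of Holloway: $1,568,040 × 0.0105 = $16,464.42
Oakmont County: $1,568,040 × 0.0033 = $5,174.532
Total = $63,237.0272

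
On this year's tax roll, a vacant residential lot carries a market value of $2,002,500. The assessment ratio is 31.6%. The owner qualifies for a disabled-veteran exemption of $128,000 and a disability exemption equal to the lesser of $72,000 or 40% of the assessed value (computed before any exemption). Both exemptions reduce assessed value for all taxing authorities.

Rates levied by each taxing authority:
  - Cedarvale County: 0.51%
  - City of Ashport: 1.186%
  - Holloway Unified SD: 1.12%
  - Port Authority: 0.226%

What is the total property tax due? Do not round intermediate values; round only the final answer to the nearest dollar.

Assessed value = $2,002,500 × 0.316 = $632,790
Disability exemption = min($72,000, 40% × $632,790) = min($72,000, $253,116) = $72,000 (dollar cap binds)
Taxable value = $632,790 − $128,000 − $72,000 = $432,790
Cedarvale County: $432,790 × 0.0051 = $2,207.229
City of Ashport: $432,790 × 0.01186 = $5,132.8894
Holloway Unified SD: $432,790 × 0.0112 = $4,847.248
Port Authority: $432,790 × 0.00226 = $978.1054
Total = $13,165.4718

$13,165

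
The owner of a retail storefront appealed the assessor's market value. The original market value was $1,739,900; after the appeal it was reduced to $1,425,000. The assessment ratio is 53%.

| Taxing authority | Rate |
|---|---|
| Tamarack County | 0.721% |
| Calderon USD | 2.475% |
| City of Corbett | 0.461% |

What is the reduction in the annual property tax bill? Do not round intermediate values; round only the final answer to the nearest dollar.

Old assessed value = $1,739,900 × 0.53 = $922,147
New assessed value = $1,425,000 × 0.53 = $755,250
Combined rate = 0.00721 + 0.02475 + 0.00461 = 0.03657
Old tax = $922,147 × 0.03657 = $33,722.91579
New tax = $755,250 × 0.03657 = $27,619.4925
Reduction = $33,722.91579 − $27,619.4925 = $6,103.42329

$6,103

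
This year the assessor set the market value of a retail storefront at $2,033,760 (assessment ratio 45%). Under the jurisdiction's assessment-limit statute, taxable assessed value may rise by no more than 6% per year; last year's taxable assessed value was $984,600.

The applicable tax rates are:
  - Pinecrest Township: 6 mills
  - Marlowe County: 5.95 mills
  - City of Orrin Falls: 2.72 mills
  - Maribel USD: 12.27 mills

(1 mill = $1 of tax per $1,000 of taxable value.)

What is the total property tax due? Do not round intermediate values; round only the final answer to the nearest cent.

$24,655.27

Uncapped assessed value = $2,033,760 × 0.45 = $915,192
Cap limit = $984,600 × 1.06 = $1,043,676
Taxable assessed value = min($915,192, $1,043,676) = $915,192 (cap does not bind)
Pinecrest Township: $915,192 × 0.006 = $5,491.152
Marlowe County: $915,192 × 0.00595 = $5,445.3924
City of Orrin Falls: $915,192 × 0.00272 = $2,489.32224
Maribel USD: $915,192 × 0.01227 = $11,229.40584
Total = $24,655.27248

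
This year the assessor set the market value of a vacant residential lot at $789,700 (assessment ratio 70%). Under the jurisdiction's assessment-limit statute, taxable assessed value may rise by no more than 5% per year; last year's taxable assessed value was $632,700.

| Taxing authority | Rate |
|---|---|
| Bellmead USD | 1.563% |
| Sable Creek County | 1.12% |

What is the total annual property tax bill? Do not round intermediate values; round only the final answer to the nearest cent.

$14,831.36

Uncapped assessed value = $789,700 × 0.7 = $552,790
Cap limit = $632,700 × 1.05 = $664,335
Taxable assessed value = min($552,790, $664,335) = $552,790 (cap does not bind)
Bellmead USD: $552,790 × 0.01563 = $8,640.1077
Sable Creek County: $552,790 × 0.0112 = $6,191.248
Total = $14,831.3557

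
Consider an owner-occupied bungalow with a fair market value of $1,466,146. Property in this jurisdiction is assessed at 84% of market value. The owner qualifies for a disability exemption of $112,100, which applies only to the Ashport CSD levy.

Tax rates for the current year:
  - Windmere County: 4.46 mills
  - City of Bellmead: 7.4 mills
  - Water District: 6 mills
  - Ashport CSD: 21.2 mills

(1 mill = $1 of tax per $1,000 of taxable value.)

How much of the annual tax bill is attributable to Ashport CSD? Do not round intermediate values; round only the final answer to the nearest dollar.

Assessed value = $1,466,146 × 0.84 = $1,231,562.64
Ashport CSD taxable value = $1,231,562.64 − $112,100 = $1,119,462.64
Ashport CSD levy = $1,119,462.64 × 0.0212 = $23,732.607968

$23,733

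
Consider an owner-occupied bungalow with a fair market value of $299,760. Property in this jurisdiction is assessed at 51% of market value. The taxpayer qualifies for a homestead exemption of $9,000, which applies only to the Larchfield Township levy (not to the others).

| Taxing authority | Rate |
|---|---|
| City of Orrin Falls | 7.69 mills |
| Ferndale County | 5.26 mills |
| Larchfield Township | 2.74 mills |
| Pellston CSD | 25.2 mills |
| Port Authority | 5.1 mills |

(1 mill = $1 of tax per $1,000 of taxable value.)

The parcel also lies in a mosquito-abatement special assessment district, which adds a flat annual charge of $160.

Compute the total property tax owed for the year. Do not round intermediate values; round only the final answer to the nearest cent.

Assessed value = $299,760 × 0.51 = $152,877.6
City of Orrin Falls: $152,877.6 × 0.00769 = $1,175.628744
Ferndale County: $152,877.6 × 0.00526 = $804.136176
Larchfield Township: ($152,877.6 − $9,000) × 0.00274 = $143,877.6 × 0.00274 = $394.224624
Pellston CSD: $152,877.6 × 0.0252 = $3,852.51552
Port Authority: $152,877.6 × 0.0051 = $779.67576
Levies subtotal = $7,006.180824
Total = $7,006.180824 + $160 = $7,166.180824

$7,166.18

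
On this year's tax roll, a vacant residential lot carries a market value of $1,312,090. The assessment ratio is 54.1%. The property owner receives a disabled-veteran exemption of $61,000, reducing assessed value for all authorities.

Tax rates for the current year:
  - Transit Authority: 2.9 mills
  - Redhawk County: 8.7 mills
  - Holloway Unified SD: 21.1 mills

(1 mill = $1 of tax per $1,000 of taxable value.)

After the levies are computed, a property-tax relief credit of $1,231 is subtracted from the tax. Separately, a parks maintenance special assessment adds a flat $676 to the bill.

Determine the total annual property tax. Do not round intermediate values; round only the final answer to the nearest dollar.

$20,662

Assessed value = $1,312,090 × 0.541 = $709,840.69
Taxable value = $709,840.69 − $61,000 = $648,840.69
Transit Authority: $648,840.69 × 0.0029 = $1,881.638001
Redhawk County: $648,840.69 × 0.0087 = $5,644.914003
Holloway Unified SD: $648,840.69 × 0.0211 = $13,690.538559
Levies subtotal = $21,217.090563
After credit = $21,217.090563 − $1,231 = $19,986.090563
Total = $19,986.090563 + $676 = $20,662.090563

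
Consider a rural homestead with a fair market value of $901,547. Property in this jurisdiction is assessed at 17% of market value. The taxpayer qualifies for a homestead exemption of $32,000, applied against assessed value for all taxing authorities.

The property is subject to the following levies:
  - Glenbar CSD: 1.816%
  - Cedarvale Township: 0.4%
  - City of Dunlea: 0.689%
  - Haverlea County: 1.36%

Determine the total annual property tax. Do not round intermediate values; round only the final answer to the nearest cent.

$5,171.87

Assessed value = $901,547 × 0.17 = $153,262.99
Taxable value = $153,262.99 − $32,000 = $121,262.99
Glenbar CSD: $121,262.99 × 0.01816 = $2,202.1358984
Cedarvale Township: $121,262.99 × 0.004 = $485.05196
City of Dunlea: $121,262.99 × 0.00689 = $835.5020011
Haverlea County: $121,262.99 × 0.0136 = $1,649.176664
Total = $2,202.1358984 + $485.05196 + $835.5020011 + $1,649.176664 = $5,171.8665235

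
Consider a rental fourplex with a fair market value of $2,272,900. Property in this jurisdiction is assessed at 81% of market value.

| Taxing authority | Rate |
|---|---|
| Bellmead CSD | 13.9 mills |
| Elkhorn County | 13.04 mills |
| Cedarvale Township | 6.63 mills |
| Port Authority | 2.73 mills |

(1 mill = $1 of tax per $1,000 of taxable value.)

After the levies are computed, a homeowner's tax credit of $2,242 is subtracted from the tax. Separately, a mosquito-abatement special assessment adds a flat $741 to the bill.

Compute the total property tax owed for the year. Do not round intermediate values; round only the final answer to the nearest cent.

Assessed value = $2,272,900 × 0.81 = $1,841,049
Bellmead CSD: $1,841,049 × 0.0139 = $25,590.5811
Elkhorn County: $1,841,049 × 0.01304 = $24,007.27896
Cedarvale Township: $1,841,049 × 0.00663 = $12,206.15487
Port Authority: $1,841,049 × 0.00273 = $5,026.06377
Levies subtotal = $66,830.0787
After credit = $66,830.0787 − $2,242 = $64,588.0787
Total = $64,588.0787 + $741 = $65,329.0787

$65,329.08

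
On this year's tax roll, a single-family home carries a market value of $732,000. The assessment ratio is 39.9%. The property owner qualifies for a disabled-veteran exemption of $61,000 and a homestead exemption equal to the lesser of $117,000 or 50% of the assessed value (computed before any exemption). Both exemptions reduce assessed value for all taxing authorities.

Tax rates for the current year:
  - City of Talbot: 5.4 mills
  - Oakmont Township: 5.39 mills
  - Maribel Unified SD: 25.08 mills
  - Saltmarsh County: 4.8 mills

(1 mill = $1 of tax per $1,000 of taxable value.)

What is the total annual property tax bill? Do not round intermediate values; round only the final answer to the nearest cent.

$4,639.15

Assessed value = $732,000 × 0.399 = $292,068
Homestead exemption = min($117,000, 50% × $292,068) = min($117,000, $146,034) = $117,000 (dollar cap binds)
Taxable value = $292,068 − $61,000 − $117,000 = $114,068
City of Talbot: $114,068 × 0.0054 = $615.9672
Oakmont Township: $114,068 × 0.00539 = $614.82652
Maribel Unified SD: $114,068 × 0.02508 = $2,860.82544
Saltmarsh County: $114,068 × 0.0048 = $547.5264
Total = $4,639.14556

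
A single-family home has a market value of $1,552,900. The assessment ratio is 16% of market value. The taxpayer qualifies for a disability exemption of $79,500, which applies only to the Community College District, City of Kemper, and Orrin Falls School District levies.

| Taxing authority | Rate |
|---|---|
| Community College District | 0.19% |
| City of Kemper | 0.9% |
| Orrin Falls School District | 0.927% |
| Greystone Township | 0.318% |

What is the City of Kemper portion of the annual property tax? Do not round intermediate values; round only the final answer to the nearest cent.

$1,520.68

Assessed value = $1,552,900 × 0.16 = $248,464
City of Kemper taxable value = $248,464 − $79,500 = $168,964
City of Kemper levy = $168,964 × 0.009 = $1,520.676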